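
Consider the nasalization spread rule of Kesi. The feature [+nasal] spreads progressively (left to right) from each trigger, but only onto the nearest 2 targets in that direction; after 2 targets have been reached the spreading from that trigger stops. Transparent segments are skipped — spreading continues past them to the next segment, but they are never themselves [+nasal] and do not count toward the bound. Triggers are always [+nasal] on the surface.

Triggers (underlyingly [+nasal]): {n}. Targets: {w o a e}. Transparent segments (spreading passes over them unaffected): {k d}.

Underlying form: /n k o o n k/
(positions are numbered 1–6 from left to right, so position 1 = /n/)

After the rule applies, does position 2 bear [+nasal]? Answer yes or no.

From /n/ at 1 rightward: 2 /k/ transparent; 3 /o/ → [+nasal]; 4 /o/ → [+nasal]; bound reached.
From /n/ at 5 rightward: 6 /k/ transparent; word edge.
[+nasal] positions on the surface: 1 3 4 5.

no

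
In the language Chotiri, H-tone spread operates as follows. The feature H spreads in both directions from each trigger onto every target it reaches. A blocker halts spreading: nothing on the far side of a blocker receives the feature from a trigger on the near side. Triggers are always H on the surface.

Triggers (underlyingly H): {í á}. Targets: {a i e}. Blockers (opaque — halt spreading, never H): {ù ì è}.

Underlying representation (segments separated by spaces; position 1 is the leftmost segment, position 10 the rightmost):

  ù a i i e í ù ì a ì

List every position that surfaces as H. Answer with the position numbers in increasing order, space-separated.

2 3 4 5 6

From /í/ at 6 rightward: 7 /ù/ blocks.
From /í/ at 6 leftward: 5 /e/ → H; 4 /i/ → H; 3 /i/ → H; 2 /a/ → H; 1 /ù/ blocks.
Target with no active source: position 9 stays [-high tone].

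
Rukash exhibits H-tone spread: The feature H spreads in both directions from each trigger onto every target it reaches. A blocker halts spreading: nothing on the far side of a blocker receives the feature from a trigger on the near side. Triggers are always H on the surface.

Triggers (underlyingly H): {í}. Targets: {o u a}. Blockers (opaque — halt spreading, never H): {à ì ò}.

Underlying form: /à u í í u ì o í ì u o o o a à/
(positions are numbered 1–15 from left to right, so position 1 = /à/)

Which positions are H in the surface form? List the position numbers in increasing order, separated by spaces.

2 3 4 5 7 8

From /í/ at 3 rightward: 4 /í/ is itself a trigger — this domain ends here.
From /í/ at 3 leftward: 2 /u/ → H; 1 /à/ blocks.
From /í/ at 4 rightward: 5 /u/ → H; 6 /ì/ blocks.
From /í/ at 4 leftward: 3 /í/ is itself a trigger — this domain ends here.
From /í/ at 8 rightward: 9 /ì/ blocks.
From /í/ at 8 leftward: 7 /o/ → H; 6 /ì/ blocks.
Targets with no active source: positions 10 11 12 13 14 stay [-high tone].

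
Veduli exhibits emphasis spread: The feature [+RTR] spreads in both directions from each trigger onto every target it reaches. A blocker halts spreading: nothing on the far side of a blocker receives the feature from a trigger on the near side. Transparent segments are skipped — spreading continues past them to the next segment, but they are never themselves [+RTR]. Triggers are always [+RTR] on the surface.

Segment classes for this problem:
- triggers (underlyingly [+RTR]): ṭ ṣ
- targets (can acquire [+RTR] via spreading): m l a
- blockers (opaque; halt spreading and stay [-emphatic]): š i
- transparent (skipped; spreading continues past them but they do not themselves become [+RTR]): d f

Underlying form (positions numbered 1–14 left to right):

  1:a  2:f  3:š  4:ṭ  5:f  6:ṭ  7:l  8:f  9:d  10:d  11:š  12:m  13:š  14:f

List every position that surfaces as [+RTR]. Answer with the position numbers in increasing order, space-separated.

From /ṭ/ at 4 rightward: 5 /f/ transparent; 6 /ṭ/ is itself a trigger — this domain ends here.
From /ṭ/ at 4 leftward: 3 /š/ blocks.
From /ṭ/ at 6 rightward: 7 /l/ → [+RTR]; 8 /f/ transparent; 9 /d/ transparent; 10 /d/ transparent; 11 /š/ blocks.
From /ṭ/ at 6 leftward: 5 /f/ transparent; 4 /ṭ/ is itself a trigger — this domain ends here.
Targets with no active source: positions 1 12 stay [-emphatic].

4 6 7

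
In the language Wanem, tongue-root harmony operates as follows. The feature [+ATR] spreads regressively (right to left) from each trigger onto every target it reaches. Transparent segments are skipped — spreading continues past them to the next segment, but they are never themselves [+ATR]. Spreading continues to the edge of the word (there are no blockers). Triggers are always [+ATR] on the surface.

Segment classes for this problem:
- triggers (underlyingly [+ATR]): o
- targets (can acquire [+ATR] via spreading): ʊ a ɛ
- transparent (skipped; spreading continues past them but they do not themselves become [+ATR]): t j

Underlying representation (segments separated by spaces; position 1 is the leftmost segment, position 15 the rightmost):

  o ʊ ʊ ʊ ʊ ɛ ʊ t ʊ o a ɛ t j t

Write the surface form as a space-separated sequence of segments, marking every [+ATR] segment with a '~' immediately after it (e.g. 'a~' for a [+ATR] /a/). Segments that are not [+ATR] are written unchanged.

From /o/ at 1 leftward: word edge.
From /o/ at 10 leftward: 9 /ʊ/ → [+ATR]; 8 /t/ transparent; 7 /ʊ/ → [+ATR]; 6 /ɛ/ → [+ATR]; 5 /ʊ/ → [+ATR]; 4 /ʊ/ → [+ATR]; 3 /ʊ/ → [+ATR]; 2 /ʊ/ → [+ATR]; 1 /o/ is itself a trigger — this domain ends here.
Targets with no active source: positions 11 12 stay [-ATR].
[+ATR] positions on the surface: 1 2 3 4 5 6 7 9 10.

o~ ʊ~ ʊ~ ʊ~ ʊ~ ɛ~ ʊ~ t ʊ~ o~ a ɛ t j t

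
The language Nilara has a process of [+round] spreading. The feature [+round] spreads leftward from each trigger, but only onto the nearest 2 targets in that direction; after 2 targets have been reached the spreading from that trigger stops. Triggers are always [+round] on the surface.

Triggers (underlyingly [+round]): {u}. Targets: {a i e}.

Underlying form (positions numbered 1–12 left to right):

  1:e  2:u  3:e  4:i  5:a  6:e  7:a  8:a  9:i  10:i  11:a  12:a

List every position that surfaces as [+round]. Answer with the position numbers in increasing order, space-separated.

From /u/ at 2 leftward: 1 /e/ → [+round]; word edge.
Targets with no active source: positions 3 4 5 6 7 8 9 10 11 12 stay [-round].

1 2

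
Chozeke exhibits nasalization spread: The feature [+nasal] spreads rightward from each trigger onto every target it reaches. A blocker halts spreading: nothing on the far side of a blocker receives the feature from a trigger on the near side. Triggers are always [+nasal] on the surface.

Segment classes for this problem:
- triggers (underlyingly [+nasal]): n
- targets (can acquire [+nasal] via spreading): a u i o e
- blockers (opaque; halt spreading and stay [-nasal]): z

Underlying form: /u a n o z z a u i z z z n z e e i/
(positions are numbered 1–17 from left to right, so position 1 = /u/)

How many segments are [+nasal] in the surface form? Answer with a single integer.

From /n/ at 3 rightward: 4 /o/ → [+nasal]; 5 /z/ blocks.
From /n/ at 13 rightward: 14 /z/ blocks.
Targets with no active source: positions 1 2 7 8 9 15 16 17 stay [-nasal].
[+nasal] positions on the surface: 3 4 13.

3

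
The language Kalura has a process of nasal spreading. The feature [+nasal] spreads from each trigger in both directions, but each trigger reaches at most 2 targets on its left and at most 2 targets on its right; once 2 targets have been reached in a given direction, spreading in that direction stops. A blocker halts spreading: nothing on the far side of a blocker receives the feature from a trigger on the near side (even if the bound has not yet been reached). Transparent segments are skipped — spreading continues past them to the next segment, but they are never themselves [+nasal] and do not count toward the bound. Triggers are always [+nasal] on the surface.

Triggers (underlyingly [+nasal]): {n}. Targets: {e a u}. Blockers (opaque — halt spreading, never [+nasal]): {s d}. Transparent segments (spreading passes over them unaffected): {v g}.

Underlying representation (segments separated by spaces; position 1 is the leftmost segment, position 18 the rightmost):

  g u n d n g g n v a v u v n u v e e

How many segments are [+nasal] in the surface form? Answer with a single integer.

From /n/ at 3 rightward: 4 /d/ blocks.
From /n/ at 3 leftward: 2 /u/ → [+nasal]; 1 /g/ transparent; word edge.
From /n/ at 5 rightward: 6 /g/ transparent; 7 /g/ transparent; 8 /n/ is itself a trigger — this domain ends here.
From /n/ at 5 leftward: 4 /d/ blocks.
From /n/ at 8 rightward: 9 /v/ transparent; 10 /a/ → [+nasal]; 11 /v/ transparent; 12 /u/ → [+nasal]; bound reached.
From /n/ at 8 leftward: 7 /g/ transparent; 6 /g/ transparent; 5 /n/ is itself a trigger — this domain ends here.
From /n/ at 14 rightward: 15 /u/ → [+nasal]; 16 /v/ transparent; 17 /e/ → [+nasal]; bound reached.
From /n/ at 14 leftward: 13 /v/ transparent; 12 /u/ → [+nasal]; 11 /v/ transparent; 10 /a/ → [+nasal]; bound reached.
Target with no active source: position 18 stays [-nasal].
[+nasal] positions on the surface: 2 3 5 8 10 12 14 15 17.

9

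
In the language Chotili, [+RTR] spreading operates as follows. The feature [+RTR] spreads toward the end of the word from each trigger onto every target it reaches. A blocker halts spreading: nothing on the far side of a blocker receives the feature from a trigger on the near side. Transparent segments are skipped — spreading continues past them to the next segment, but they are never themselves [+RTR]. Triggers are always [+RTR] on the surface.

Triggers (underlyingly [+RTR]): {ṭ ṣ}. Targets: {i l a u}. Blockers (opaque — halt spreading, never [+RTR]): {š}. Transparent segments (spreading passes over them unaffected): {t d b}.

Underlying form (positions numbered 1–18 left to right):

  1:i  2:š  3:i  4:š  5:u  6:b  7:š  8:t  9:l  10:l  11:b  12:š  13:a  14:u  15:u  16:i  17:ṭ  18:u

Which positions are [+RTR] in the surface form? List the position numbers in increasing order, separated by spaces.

From /ṭ/ at 17 rightward: 18 /u/ → [+RTR]; word edge.
Targets with no active source: positions 1 3 5 9 10 13 14 15 16 stay [-emphatic].

17 18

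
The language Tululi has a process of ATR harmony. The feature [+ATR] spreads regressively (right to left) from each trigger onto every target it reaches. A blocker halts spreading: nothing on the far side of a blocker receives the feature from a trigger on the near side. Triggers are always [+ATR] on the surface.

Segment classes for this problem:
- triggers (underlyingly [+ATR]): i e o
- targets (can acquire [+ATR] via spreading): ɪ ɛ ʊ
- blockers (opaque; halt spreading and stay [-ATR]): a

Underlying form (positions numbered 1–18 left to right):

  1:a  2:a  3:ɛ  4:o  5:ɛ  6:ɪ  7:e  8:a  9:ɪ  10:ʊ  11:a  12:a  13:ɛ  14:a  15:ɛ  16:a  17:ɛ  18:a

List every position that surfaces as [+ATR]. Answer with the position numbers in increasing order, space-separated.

From /o/ at 4 leftward: 3 /ɛ/ → [+ATR]; 2 /a/ blocks.
From /e/ at 7 leftward: 6 /ɪ/ → [+ATR]; 5 /ɛ/ → [+ATR]; 4 /o/ is itself a trigger — this domain ends here.
Targets with no active source: positions 9 10 13 15 17 stay [-ATR].

3 4 5 6 7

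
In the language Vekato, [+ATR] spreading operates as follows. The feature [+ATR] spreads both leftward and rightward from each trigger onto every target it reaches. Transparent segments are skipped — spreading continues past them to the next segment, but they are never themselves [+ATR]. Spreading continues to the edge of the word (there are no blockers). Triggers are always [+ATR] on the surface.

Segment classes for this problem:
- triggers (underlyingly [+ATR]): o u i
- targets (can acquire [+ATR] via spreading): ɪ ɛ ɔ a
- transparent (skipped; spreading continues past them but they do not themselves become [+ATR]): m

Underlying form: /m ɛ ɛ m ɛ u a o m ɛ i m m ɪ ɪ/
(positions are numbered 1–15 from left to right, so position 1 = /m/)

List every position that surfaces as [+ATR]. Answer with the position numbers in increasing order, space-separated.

From /u/ at 6 rightward: 7 /a/ → [+ATR]; 8 /o/ is itself a trigger — this domain ends here.
From /u/ at 6 leftward: 5 /ɛ/ → [+ATR]; 4 /m/ transparent; 3 /ɛ/ → [+ATR]; 2 /ɛ/ → [+ATR]; 1 /m/ transparent; word edge.
From /o/ at 8 rightward: 9 /m/ transparent; 10 /ɛ/ → [+ATR]; 11 /i/ is itself a trigger — this domain ends here.
From /o/ at 8 leftward: 7 /a/ → [+ATR]; 6 /u/ is itself a trigger — this domain ends here.
From /i/ at 11 rightward: 12 /m/ transparent; 13 /m/ transparent; 14 /ɪ/ → [+ATR]; 15 /ɪ/ → [+ATR]; word edge.
From /i/ at 11 leftward: 10 /ɛ/ → [+ATR]; 9 /m/ transparent; 8 /o/ is itself a trigger — this domain ends here.

2 3 5 6 7 8 10 11 14 15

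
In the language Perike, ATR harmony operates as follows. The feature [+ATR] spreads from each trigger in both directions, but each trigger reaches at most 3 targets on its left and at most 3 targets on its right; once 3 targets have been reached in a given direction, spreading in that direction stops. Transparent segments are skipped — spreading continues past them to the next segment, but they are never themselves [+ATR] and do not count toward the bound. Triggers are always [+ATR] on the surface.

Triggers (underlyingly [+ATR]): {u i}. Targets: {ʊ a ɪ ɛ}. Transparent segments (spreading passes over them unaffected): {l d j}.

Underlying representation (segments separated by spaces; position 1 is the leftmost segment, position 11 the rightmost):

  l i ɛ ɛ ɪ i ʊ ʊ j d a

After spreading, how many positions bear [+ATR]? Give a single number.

From /i/ at 2 rightward: 3 /ɛ/ → [+ATR]; 4 /ɛ/ → [+ATR]; 5 /ɪ/ → [+ATR]; bound reached.
From /i/ at 2 leftward: 1 /l/ transparent; word edge.
From /i/ at 6 rightward: 7 /ʊ/ → [+ATR]; 8 /ʊ/ → [+ATR]; 9 /j/ transparent; 10 /d/ transparent; 11 /a/ → [+ATR]; bound reached.
From /i/ at 6 leftward: 5 /ɪ/ → [+ATR]; 4 /ɛ/ → [+ATR]; 3 /ɛ/ → [+ATR]; bound reached.
[+ATR] positions on the surface: 2 3 4 5 6 7 8 11.

8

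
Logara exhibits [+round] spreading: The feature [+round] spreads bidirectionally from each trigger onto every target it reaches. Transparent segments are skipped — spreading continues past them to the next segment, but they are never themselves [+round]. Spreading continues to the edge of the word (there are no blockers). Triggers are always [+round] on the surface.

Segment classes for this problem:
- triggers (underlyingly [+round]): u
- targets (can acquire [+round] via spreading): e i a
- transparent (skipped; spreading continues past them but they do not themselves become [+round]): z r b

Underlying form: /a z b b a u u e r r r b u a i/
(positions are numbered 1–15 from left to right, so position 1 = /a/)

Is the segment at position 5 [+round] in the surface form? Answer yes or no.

yes

From /u/ at 6 rightward: 7 /u/ is itself a trigger — this domain ends here.
From /u/ at 6 leftward: 5 /a/ → [+round]; 4 /b/ transparent; 3 /b/ transparent; 2 /z/ transparent; 1 /a/ → [+round]; word edge.
From /u/ at 7 rightward: 8 /e/ → [+round]; 9 /r/ transparent; 10 /r/ transparent; 11 /r/ transparent; 12 /b/ transparent; 13 /u/ is itself a trigger — this domain ends here.
From /u/ at 7 leftward: 6 /u/ is itself a trigger — this domain ends here.
From /u/ at 13 rightward: 14 /a/ → [+round]; 15 /i/ → [+round]; word edge.
From /u/ at 13 leftward: 12 /b/ transparent; 11 /r/ transparent; 10 /r/ transparent; 9 /r/ transparent; 8 /e/ → [+round]; 7 /u/ is itself a trigger — this domain ends here.
[+round] positions on the surface: 1 5 6 7 8 13 14 15.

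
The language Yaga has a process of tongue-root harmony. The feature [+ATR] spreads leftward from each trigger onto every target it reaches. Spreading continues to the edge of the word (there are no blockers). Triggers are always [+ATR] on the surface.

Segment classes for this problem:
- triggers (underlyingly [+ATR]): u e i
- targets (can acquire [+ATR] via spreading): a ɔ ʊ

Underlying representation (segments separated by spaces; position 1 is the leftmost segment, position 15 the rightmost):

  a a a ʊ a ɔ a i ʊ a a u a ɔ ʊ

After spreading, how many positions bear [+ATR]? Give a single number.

From /i/ at 8 leftward: 7 /a/ → [+ATR]; 6 /ɔ/ → [+ATR]; 5 /a/ → [+ATR]; 4 /ʊ/ → [+ATR]; 3 /a/ → [+ATR]; 2 /a/ → [+ATR]; 1 /a/ → [+ATR]; word edge.
From /u/ at 12 leftward: 11 /a/ → [+ATR]; 10 /a/ → [+ATR]; 9 /ʊ/ → [+ATR]; 8 /i/ is itself a trigger — this domain ends here.
Targets with no active source: positions 13 14 15 stay [-ATR].
[+ATR] positions on the surface: 1 2 3 4 5 6 7 8 9 10 11 12.

12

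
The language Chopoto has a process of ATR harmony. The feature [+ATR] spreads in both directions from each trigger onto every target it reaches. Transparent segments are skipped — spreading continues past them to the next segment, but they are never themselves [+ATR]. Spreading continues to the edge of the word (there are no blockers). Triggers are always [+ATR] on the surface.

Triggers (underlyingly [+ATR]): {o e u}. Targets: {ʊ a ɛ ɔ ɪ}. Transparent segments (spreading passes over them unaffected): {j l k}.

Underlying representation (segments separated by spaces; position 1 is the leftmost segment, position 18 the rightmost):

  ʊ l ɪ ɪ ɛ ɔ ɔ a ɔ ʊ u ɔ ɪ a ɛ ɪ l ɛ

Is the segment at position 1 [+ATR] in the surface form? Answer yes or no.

From /u/ at 11 rightward: 12 /ɔ/ → [+ATR]; 13 /ɪ/ → [+ATR]; 14 /a/ → [+ATR]; 15 /ɛ/ → [+ATR]; 16 /ɪ/ → [+ATR]; 17 /l/ transparent; 18 /ɛ/ → [+ATR]; word edge.
From /u/ at 11 leftward: 10 /ʊ/ → [+ATR]; 9 /ɔ/ → [+ATR]; 8 /a/ → [+ATR]; 7 /ɔ/ → [+ATR]; 6 /ɔ/ → [+ATR]; 5 /ɛ/ → [+ATR]; 4 /ɪ/ → [+ATR]; 3 /ɪ/ → [+ATR]; 2 /l/ transparent; 1 /ʊ/ → [+ATR]; word edge.
[+ATR] positions on the surface: 1 3 4 5 6 7 8 9 10 11 12 13 14 15 16 18.

yes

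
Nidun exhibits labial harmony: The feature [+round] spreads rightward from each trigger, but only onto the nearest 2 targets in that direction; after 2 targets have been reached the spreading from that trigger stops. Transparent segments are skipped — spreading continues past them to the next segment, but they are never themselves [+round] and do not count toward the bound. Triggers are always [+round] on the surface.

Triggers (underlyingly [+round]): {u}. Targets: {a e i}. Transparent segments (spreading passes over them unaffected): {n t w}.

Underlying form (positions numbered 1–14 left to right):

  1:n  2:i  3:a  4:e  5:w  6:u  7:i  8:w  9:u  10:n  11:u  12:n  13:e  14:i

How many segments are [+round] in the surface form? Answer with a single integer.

From /u/ at 6 rightward: 7 /i/ → [+round]; 8 /w/ transparent; 9 /u/ is itself a trigger — this domain ends here.
From /u/ at 9 rightward: 10 /n/ transparent; 11 /u/ is itself a trigger — this domain ends here.
From /u/ at 11 rightward: 12 /n/ transparent; 13 /e/ → [+round]; 14 /i/ → [+round]; bound reached.
Targets with no active source: positions 2 3 4 stay [-round].
[+round] positions on the surface: 6 7 9 11 13 14.

6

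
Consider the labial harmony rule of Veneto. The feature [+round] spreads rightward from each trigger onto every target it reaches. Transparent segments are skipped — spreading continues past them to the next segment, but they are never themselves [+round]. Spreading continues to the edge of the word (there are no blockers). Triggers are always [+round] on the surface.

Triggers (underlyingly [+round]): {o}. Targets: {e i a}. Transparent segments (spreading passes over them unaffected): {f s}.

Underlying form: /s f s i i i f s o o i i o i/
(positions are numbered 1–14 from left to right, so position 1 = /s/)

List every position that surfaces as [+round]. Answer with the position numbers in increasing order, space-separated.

9 10 11 12 13 14

From /o/ at 9 rightward: 10 /o/ is itself a trigger — this domain ends here.
From /o/ at 10 rightward: 11 /i/ → [+round]; 12 /i/ → [+round]; 13 /o/ is itself a trigger — this domain ends here.
From /o/ at 13 rightward: 14 /i/ → [+round]; word edge.
Targets with no active source: positions 4 5 6 stay [-round].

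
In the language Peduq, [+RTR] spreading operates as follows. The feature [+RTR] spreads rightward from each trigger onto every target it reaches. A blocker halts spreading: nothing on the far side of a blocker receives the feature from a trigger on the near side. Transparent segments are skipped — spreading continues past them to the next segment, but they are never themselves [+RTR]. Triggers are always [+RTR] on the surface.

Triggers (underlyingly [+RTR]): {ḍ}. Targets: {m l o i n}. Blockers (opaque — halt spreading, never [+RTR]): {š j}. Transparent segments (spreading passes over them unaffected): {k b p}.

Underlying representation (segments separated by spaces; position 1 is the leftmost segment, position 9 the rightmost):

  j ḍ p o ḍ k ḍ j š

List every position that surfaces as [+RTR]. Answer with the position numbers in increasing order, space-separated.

2 4 5 7

From /ḍ/ at 2 rightward: 3 /p/ transparent; 4 /o/ → [+RTR]; 5 /ḍ/ is itself a trigger — this domain ends here.
From /ḍ/ at 5 rightward: 6 /k/ transparent; 7 /ḍ/ is itself a trigger — this domain ends here.
From /ḍ/ at 7 rightward: 8 /j/ blocks.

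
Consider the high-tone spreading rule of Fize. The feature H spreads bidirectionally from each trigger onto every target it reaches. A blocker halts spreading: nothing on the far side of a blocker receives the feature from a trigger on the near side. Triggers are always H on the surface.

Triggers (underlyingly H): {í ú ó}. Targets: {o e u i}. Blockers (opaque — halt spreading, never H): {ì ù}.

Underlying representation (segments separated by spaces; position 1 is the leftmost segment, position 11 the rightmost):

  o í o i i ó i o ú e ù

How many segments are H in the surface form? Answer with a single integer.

From /í/ at 2 rightward: 3 /o/ → H; 4 /i/ → H; 5 /i/ → H; 6 /ó/ is itself a trigger — this domain ends here.
From /í/ at 2 leftward: 1 /o/ → H; word edge.
From /ó/ at 6 rightward: 7 /i/ → H; 8 /o/ → H; 9 /ú/ is itself a trigger — this domain ends here.
From /ó/ at 6 leftward: 5 /i/ → H; 4 /i/ → H; 3 /o/ → H; 2 /í/ is itself a trigger — this domain ends here.
From /ú/ at 9 rightward: 10 /e/ → H; 11 /ù/ blocks.
From /ú/ at 9 leftward: 8 /o/ → H; 7 /i/ → H; 6 /ó/ is itself a trigger — this domain ends here.
H positions on the surface: 1 2 3 4 5 6 7 8 9 10.

10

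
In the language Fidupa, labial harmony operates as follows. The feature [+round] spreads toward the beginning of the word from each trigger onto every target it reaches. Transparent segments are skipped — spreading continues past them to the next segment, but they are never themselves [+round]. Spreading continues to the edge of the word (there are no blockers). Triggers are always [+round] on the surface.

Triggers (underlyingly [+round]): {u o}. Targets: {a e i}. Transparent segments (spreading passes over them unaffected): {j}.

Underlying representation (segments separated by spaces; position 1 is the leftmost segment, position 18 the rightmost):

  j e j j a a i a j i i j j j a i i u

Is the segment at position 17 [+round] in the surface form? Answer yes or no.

From /u/ at 18 leftward: 17 /i/ → [+round]; 16 /i/ → [+round]; 15 /a/ → [+round]; 14 /j/ transparent; 13 /j/ transparent; 12 /j/ transparent; 11 /i/ → [+round]; 10 /i/ → [+round]; 9 /j/ transparent; 8 /a/ → [+round]; 7 /i/ → [+round]; 6 /a/ → [+round]; 5 /a/ → [+round]; 4 /j/ transparent; 3 /j/ transparent; 2 /e/ → [+round]; 1 /j/ transparent; word edge.
[+round] positions on the surface: 2 5 6 7 8 10 11 15 16 17 18.

yes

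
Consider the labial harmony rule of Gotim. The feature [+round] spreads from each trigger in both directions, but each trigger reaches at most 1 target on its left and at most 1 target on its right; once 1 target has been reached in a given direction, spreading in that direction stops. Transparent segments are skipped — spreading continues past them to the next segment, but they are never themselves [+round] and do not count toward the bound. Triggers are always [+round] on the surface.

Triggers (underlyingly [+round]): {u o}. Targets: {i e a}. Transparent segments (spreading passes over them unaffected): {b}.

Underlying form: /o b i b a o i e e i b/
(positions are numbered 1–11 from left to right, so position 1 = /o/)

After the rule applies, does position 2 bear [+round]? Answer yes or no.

From /o/ at 1 rightward: 2 /b/ transparent; 3 /i/ → [+round]; bound reached.
From /o/ at 1 leftward: word edge.
From /o/ at 6 rightward: 7 /i/ → [+round]; bound reached.
From /o/ at 6 leftward: 5 /a/ → [+round]; bound reached.
Targets with no active source: positions 8 9 10 stay [-round].
[+round] positions on the surface: 1 3 5 6 7.

no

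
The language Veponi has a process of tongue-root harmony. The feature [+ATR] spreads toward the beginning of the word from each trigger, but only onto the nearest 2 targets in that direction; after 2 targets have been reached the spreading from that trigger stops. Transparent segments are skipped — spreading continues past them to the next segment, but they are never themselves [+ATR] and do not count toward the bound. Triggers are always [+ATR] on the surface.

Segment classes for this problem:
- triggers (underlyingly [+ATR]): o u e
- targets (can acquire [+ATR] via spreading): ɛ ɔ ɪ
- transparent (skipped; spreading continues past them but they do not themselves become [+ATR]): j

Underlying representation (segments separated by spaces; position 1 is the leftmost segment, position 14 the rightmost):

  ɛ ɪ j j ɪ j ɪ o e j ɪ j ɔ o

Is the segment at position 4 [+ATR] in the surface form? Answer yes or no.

no

From /o/ at 8 leftward: 7 /ɪ/ → [+ATR]; 6 /j/ transparent; 5 /ɪ/ → [+ATR]; bound reached.
From /e/ at 9 leftward: 8 /o/ is itself a trigger — this domain ends here.
From /o/ at 14 leftward: 13 /ɔ/ → [+ATR]; 12 /j/ transparent; 11 /ɪ/ → [+ATR]; bound reached.
Targets with no active source: positions 1 2 stay [-ATR].
[+ATR] positions on the surface: 5 7 8 9 11 13 14.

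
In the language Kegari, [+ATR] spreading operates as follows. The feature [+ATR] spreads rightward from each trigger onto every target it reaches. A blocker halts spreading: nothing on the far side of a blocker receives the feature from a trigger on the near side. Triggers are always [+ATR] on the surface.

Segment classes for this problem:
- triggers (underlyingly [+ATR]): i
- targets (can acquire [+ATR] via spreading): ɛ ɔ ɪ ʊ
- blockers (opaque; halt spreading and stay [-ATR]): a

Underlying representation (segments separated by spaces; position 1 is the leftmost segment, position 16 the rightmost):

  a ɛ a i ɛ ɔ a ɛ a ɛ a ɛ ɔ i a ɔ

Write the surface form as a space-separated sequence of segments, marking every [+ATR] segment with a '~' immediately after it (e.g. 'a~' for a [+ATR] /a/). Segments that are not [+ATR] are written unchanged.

a ɛ a i~ ɛ~ ɔ~ a ɛ a ɛ a ɛ ɔ i~ a ɔ

From /i/ at 4 rightward: 5 /ɛ/ → [+ATR]; 6 /ɔ/ → [+ATR]; 7 /a/ blocks.
From /i/ at 14 rightward: 15 /a/ blocks.
Targets with no active source: positions 2 8 10 12 13 16 stay [-ATR].
[+ATR] positions on the surface: 4 5 6 14.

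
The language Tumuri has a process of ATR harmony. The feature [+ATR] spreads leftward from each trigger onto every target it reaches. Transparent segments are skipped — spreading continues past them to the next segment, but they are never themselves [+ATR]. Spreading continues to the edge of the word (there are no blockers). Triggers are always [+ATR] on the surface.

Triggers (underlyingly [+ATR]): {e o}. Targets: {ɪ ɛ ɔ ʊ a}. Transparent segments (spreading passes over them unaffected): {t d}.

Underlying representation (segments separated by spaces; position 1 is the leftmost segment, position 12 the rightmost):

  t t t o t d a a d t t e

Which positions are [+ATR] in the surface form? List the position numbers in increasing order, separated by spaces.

From /o/ at 4 leftward: 3 /t/ transparent; 2 /t/ transparent; 1 /t/ transparent; word edge.
From /e/ at 12 leftward: 11 /t/ transparent; 10 /t/ transparent; 9 /d/ transparent; 8 /a/ → [+ATR]; 7 /a/ → [+ATR]; 6 /d/ transparent; 5 /t/ transparent; 4 /o/ is itself a trigger — this domain ends here.

4 7 8 12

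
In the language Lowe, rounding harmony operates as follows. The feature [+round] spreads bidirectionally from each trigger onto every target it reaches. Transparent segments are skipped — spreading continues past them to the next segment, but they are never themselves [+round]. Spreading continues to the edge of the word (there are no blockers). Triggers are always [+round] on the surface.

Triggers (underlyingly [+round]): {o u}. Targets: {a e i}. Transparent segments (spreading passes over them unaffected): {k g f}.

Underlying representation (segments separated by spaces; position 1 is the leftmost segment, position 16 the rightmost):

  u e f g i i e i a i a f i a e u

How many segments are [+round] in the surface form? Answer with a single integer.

13

From /u/ at 1 rightward: 2 /e/ → [+round]; 3 /f/ transparent; 4 /g/ transparent; 5 /i/ → [+round]; 6 /i/ → [+round]; 7 /e/ → [+round]; 8 /i/ → [+round]; 9 /a/ → [+round]; 10 /i/ → [+round]; 11 /a/ → [+round]; 12 /f/ transparent; 13 /i/ → [+round]; 14 /a/ → [+round]; 15 /e/ → [+round]; 16 /u/ is itself a trigger — this domain ends here.
From /u/ at 1 leftward: word edge.
From /u/ at 16 rightward: word edge.
From /u/ at 16 leftward: 15 /e/ → [+round]; 14 /a/ → [+round]; 13 /i/ → [+round]; 12 /f/ transparent; 11 /a/ → [+round]; 10 /i/ → [+round]; 9 /a/ → [+round]; 8 /i/ → [+round]; 7 /e/ → [+round]; 6 /i/ → [+round]; 5 /i/ → [+round]; 4 /g/ transparent; 3 /f/ transparent; 2 /e/ → [+round]; 1 /u/ is itself a trigger — this domain ends here.
[+round] positions on the surface: 1 2 5 6 7 8 9 10 11 13 14 15 16.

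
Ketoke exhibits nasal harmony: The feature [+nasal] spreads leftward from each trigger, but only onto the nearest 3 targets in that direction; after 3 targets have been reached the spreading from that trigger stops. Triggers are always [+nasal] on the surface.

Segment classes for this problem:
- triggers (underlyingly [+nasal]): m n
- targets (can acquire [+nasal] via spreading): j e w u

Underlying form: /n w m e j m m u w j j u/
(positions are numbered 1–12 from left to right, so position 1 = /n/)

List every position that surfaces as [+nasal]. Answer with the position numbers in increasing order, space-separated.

From /n/ at 1 leftward: word edge.
From /m/ at 3 leftward: 2 /w/ → [+nasal]; 1 /n/ is itself a trigger — this domain ends here.
From /m/ at 6 leftward: 5 /j/ → [+nasal]; 4 /e/ → [+nasal]; 3 /m/ is itself a trigger — this domain ends here.
From /m/ at 7 leftward: 6 /m/ is itself a trigger — this domain ends here.
Targets with no active source: positions 8 9 10 11 12 stay [-nasal].

1 2 3 4 5 6 7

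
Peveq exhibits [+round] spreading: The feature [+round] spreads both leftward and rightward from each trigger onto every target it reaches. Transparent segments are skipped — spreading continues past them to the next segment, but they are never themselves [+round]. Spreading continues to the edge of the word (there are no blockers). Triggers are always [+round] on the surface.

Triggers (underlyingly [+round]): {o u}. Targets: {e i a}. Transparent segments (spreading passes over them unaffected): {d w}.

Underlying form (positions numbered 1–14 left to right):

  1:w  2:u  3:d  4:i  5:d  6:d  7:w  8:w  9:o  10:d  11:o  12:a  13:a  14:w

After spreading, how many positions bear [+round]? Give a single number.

6

From /u/ at 2 rightward: 3 /d/ transparent; 4 /i/ → [+round]; 5 /d/ transparent; 6 /d/ transparent; 7 /w/ transparent; 8 /w/ transparent; 9 /o/ is itself a trigger — this domain ends here.
From /u/ at 2 leftward: 1 /w/ transparent; word edge.
From /o/ at 9 rightward: 10 /d/ transparent; 11 /o/ is itself a trigger — this domain ends here.
From /o/ at 9 leftward: 8 /w/ transparent; 7 /w/ transparent; 6 /d/ transparent; 5 /d/ transparent; 4 /i/ → [+round]; 3 /d/ transparent; 2 /u/ is itself a trigger — this domain ends here.
From /o/ at 11 rightward: 12 /a/ → [+round]; 13 /a/ → [+round]; 14 /w/ transparent; word edge.
From /o/ at 11 leftward: 10 /d/ transparent; 9 /o/ is itself a trigger — this domain ends here.
[+round] positions on the surface: 2 4 9 11 12 13.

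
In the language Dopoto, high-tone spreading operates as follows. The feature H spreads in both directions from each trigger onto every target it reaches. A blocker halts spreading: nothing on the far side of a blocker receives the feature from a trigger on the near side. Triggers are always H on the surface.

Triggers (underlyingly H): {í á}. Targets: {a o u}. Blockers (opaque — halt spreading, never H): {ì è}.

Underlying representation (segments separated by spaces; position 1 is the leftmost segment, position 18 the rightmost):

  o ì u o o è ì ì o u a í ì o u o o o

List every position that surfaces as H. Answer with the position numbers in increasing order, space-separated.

9 10 11 12

From /í/ at 12 rightward: 13 /ì/ blocks.
From /í/ at 12 leftward: 11 /a/ → H; 10 /u/ → H; 9 /o/ → H; 8 /ì/ blocks.
Targets with no active source: positions 1 3 4 5 14 15 16 17 18 stay [-high tone].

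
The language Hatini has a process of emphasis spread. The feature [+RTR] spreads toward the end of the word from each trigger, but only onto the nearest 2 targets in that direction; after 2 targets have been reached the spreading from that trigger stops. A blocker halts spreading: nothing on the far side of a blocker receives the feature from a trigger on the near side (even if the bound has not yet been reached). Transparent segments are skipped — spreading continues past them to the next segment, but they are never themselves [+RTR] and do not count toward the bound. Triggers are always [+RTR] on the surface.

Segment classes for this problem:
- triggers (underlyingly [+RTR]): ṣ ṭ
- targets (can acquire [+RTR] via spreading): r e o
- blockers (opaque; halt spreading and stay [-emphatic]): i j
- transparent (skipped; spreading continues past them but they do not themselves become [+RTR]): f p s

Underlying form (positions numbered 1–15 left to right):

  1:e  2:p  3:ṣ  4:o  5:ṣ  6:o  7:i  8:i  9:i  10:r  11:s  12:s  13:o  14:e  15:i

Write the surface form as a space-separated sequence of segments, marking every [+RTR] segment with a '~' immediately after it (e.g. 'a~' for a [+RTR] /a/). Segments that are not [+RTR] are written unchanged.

e p ṣ~ o~ ṣ~ o~ i i i r s s o e i

From /ṣ/ at 3 rightward: 4 /o/ → [+RTR]; 5 /ṣ/ is itself a trigger — this domain ends here.
From /ṣ/ at 5 rightward: 6 /o/ → [+RTR]; 7 /i/ blocks.
Targets with no active source: positions 1 10 13 14 stay [-emphatic].
[+RTR] positions on the surface: 3 4 5 6.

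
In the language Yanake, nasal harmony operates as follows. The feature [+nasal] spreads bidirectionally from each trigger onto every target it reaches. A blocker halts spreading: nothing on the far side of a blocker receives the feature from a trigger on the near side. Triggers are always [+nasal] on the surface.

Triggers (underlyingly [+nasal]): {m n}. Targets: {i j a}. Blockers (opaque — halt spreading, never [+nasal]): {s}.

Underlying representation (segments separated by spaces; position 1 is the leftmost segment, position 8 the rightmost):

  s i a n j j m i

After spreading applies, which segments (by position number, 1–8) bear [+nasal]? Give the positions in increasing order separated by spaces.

From /n/ at 4 rightward: 5 /j/ → [+nasal]; 6 /j/ → [+nasal]; 7 /m/ is itself a trigger — this domain ends here.
From /n/ at 4 leftward: 3 /a/ → [+nasal]; 2 /i/ → [+nasal]; 1 /s/ blocks.
From /m/ at 7 rightward: 8 /i/ → [+nasal]; word edge.
From /m/ at 7 leftward: 6 /j/ → [+nasal]; 5 /j/ → [+nasal]; 4 /n/ is itself a trigger — this domain ends here.

2 3 4 5 6 7 8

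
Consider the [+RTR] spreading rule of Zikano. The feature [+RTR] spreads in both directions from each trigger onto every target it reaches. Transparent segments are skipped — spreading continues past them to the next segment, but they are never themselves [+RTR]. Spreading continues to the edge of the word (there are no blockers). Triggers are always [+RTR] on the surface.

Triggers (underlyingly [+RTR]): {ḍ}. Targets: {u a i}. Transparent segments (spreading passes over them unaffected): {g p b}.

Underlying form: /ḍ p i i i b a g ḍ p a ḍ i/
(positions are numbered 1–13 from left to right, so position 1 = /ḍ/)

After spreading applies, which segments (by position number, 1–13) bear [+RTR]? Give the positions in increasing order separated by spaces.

From /ḍ/ at 1 rightward: 2 /p/ transparent; 3 /i/ → [+RTR]; 4 /i/ → [+RTR]; 5 /i/ → [+RTR]; 6 /b/ transparent; 7 /a/ → [+RTR]; 8 /g/ transparent; 9 /ḍ/ is itself a trigger — this domain ends here.
From /ḍ/ at 1 leftward: word edge.
From /ḍ/ at 9 rightward: 10 /p/ transparent; 11 /a/ → [+RTR]; 12 /ḍ/ is itself a trigger — this domain ends here.
From /ḍ/ at 9 leftward: 8 /g/ transparent; 7 /a/ → [+RTR]; 6 /b/ transparent; 5 /i/ → [+RTR]; 4 /i/ → [+RTR]; 3 /i/ → [+RTR]; 2 /p/ transparent; 1 /ḍ/ is itself a trigger — this domain ends here.
From /ḍ/ at 12 rightward: 13 /i/ → [+RTR]; word edge.
From /ḍ/ at 12 leftward: 11 /a/ → [+RTR]; 10 /p/ transparent; 9 /ḍ/ is itself a trigger — this domain ends here.

1 3 4 5 7 9 11 12 13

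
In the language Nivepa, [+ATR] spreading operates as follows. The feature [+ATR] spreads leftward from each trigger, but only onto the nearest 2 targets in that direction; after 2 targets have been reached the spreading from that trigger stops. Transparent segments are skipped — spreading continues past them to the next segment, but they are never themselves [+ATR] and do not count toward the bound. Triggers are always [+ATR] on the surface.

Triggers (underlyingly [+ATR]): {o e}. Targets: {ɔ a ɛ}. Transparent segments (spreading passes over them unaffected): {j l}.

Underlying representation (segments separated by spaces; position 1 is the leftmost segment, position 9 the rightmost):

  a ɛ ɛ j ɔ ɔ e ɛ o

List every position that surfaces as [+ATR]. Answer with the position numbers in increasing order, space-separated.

5 6 7 8 9

From /e/ at 7 leftward: 6 /ɔ/ → [+ATR]; 5 /ɔ/ → [+ATR]; bound reached.
From /o/ at 9 leftward: 8 /ɛ/ → [+ATR]; 7 /e/ is itself a trigger — this domain ends here.
Targets with no active source: positions 1 2 3 stay [-ATR].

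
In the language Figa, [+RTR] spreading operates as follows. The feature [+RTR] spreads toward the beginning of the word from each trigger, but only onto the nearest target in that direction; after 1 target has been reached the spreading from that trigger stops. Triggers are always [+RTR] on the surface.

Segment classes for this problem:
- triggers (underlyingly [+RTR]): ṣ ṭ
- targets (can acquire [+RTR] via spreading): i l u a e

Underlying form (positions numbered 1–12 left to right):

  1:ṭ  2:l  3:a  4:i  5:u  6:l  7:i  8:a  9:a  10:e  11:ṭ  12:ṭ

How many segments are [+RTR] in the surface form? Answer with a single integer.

4

From /ṭ/ at 1 leftward: word edge.
From /ṭ/ at 11 leftward: 10 /e/ → [+RTR]; bound reached.
From /ṭ/ at 12 leftward: 11 /ṭ/ is itself a trigger — this domain ends here.
Targets with no active source: positions 2 3 4 5 6 7 8 9 stay [-emphatic].
[+RTR] positions on the surface: 1 10 11 12.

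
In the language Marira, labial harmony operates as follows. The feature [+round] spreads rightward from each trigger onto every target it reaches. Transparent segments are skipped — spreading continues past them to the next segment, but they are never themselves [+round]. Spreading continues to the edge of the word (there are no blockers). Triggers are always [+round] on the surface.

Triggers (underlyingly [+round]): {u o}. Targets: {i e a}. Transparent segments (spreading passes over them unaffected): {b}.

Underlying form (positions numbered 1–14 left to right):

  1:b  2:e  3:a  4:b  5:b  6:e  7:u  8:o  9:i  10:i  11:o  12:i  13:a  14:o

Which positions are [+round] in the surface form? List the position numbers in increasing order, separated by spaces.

From /u/ at 7 rightward: 8 /o/ is itself a trigger — this domain ends here.
From /o/ at 8 rightward: 9 /i/ → [+round]; 10 /i/ → [+round]; 11 /o/ is itself a trigger — this domain ends here.
From /o/ at 11 rightward: 12 /i/ → [+round]; 13 /a/ → [+round]; 14 /o/ is itself a trigger — this domain ends here.
From /o/ at 14 rightward: word edge.
Targets with no active source: positions 2 3 6 stay [-round].

7 8 9 10 11 12 13 14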